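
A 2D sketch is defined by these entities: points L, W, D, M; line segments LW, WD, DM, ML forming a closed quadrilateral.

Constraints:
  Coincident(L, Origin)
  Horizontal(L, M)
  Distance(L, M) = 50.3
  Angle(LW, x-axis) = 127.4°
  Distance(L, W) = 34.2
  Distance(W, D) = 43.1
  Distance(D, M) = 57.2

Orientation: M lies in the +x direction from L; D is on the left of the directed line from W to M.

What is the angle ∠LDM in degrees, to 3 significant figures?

55.4°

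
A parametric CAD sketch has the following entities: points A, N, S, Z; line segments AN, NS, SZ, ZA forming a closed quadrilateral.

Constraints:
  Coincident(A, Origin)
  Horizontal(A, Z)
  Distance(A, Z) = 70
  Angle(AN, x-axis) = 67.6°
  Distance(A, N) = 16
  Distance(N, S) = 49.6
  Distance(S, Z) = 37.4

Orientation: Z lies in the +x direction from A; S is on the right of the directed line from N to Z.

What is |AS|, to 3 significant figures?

45.2

Checks: |NS| = 49.60 ✓; |SZ| = 37.40 ✓.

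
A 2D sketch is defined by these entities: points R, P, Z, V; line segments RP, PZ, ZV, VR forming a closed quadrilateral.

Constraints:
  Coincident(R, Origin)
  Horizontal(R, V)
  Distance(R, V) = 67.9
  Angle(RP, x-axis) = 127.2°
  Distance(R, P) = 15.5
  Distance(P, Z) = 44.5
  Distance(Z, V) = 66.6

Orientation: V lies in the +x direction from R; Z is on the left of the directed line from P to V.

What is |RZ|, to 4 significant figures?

50.06

Checks: |PZ| = 44.50 ✓; |ZV| = 66.60 ✓.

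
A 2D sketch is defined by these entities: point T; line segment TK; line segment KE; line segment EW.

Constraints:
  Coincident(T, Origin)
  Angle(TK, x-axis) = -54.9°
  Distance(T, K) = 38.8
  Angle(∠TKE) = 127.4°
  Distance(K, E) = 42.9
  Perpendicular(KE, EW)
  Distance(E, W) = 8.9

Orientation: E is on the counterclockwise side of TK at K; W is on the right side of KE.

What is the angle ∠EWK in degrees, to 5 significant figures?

78.280°

T is at the origin; TK runs at -54.9° with length 38.8, so K = 38.8·(cos -54.9°, sin -54.9°) = (22.310, -31.744). ∠TKE = 127.4°, so KE runs at -54.9° + (180° − 127.4°) = -2.3000° from the x-axis; with |KE| = 42.9, E = K + 42.9·(cos -2.3000°, sin -2.3000°) = (65.176, -33.466). The perpendicularity gives EW at right angles to KE; with |EW| = 8.9 on the right of KE, W = E + 8.9·(-0.040132, -0.99919) = (64.818, -42.359). Then cos ∠EWK = WE·WK / (|WE||WK|), giving 78.280°.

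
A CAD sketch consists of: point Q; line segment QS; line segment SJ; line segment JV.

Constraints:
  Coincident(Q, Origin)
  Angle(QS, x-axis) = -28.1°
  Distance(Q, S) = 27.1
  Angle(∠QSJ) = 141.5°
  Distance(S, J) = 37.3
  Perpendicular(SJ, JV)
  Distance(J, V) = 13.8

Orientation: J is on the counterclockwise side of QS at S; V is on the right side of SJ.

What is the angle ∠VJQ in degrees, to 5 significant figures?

106.08°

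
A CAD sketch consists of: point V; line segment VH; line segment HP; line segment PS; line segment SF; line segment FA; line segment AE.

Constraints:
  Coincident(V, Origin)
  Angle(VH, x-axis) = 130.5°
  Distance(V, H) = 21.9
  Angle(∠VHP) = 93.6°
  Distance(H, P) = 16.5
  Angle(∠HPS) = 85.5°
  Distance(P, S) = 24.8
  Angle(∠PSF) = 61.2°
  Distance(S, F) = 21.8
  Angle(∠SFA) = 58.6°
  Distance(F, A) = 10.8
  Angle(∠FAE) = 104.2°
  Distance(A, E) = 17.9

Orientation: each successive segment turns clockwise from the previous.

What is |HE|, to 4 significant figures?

28.06

∠SFA = 58.6° gives FA at 69.40° from the x-axis; with |FA| = 10.8, A = (-4.180, 15.05). ∠FAE = 104.2° gives AE at -6.400° from the x-axis; with |AE| = 17.9, E = (13.61, 13.06). Then |HE| = |E − H| = 28.06.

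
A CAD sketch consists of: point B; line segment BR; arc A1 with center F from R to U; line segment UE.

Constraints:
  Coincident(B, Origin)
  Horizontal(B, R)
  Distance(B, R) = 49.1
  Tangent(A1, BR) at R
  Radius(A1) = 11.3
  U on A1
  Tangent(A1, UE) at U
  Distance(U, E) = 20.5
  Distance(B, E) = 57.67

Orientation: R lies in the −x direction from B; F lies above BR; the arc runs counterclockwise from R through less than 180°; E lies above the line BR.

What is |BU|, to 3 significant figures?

41.6

Checks: |FU| = 11.30 ✓; ∠(FU, UE) = 90.00° ✓; |UE| = 20.50 ✓; |BE| = 57.67 ✓.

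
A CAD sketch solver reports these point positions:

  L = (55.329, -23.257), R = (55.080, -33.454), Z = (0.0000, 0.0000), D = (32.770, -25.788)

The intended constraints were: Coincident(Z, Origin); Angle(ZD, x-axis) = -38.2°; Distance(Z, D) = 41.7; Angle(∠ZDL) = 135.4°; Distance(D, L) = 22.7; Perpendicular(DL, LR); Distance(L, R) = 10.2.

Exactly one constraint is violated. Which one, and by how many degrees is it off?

Perpendicular(DL, LR) — off by 7.80°.

Z = (0.00, 0.00) ✓; ZD at -38.20° ✓; |ZD| = 41.70 ✓; ∠ZDL = 135.4° ✓; |DL| = 22.70 ✓; ∠(DL, LR) = 97.80° ✗; |LR| = 10.20 ✓.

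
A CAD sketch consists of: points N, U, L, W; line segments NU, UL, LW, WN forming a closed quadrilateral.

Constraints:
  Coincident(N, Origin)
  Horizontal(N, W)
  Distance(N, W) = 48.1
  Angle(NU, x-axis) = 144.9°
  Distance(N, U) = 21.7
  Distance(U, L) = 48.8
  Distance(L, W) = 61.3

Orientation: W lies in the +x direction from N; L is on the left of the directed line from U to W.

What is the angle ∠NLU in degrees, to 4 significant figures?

24.61°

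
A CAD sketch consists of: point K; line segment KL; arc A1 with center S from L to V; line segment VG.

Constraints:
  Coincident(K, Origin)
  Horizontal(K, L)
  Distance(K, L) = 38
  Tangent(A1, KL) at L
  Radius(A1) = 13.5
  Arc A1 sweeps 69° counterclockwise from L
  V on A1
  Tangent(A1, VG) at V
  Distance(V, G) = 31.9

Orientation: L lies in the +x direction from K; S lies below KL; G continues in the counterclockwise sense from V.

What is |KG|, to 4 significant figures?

40.90

On A1, L sits at bearing 90° from S; a 69° counterclockwise sweep puts V at bearing 159°, so V = S + 13.5·(cos 159°, sin 159°) = (25.40, -8.662). The tangent condition forces SV to be normal to VG, so VG runs along (−sin 159°, cos 159°); with |VG| = 31.9, G = (13.96, -38.44). Then |KG| = |G − K| = 40.90.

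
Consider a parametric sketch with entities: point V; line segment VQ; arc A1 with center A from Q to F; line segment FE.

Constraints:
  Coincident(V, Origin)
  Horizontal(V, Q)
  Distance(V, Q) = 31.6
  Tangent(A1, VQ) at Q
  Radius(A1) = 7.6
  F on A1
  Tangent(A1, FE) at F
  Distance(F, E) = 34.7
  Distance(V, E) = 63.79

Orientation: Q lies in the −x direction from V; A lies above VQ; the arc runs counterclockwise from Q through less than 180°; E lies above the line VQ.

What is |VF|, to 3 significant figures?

29.7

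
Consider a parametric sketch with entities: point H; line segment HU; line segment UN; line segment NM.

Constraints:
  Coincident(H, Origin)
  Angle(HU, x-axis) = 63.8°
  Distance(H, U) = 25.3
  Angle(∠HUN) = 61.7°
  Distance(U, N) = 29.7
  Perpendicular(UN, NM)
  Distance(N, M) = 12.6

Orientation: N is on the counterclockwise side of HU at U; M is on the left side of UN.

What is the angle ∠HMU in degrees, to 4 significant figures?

51.65°

H is at the origin; HU runs at 63.8° with length 25.3, so U = 25.3·(cos 63.8°, sin 63.8°) = (11.17, 22.70). ∠HUN = 61.7°, so UN runs at 63.8° + (180° − 61.7°) = 182.1° from the x-axis; with |UN| = 29.7, N = U + 29.7·(cos 182.1°, sin 182.1°) = (-18.51, 21.61). UN ⟂ NM; with |NM| = 12.6 on the left of UN, M = N + 12.6·(0.03664, -0.9993) = (-18.05, 9.021). Then cos ∠HMU = MH·MU / (|MH||MU|), giving 51.65°.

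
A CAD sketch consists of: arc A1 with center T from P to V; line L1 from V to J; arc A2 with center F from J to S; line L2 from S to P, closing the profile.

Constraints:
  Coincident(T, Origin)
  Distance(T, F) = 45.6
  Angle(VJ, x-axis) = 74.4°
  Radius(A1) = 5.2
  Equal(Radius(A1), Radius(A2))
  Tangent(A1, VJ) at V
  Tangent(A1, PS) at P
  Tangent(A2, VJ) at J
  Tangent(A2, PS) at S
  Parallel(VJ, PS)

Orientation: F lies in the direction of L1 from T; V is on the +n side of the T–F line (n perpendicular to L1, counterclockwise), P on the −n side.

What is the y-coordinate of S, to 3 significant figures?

42.5

Tangency of A1 to both parallel lines with radius 5.2 puts V and P at T ± 5.2·n: V = (-5.01, 1.40), P = (5.01, -1.40). Equal radii place J and S the same way about F: J = F + 5.2·n = (7.25, 45.3), S = F − 5.2·n = (17.3, 42.5). So S.y = 42.5.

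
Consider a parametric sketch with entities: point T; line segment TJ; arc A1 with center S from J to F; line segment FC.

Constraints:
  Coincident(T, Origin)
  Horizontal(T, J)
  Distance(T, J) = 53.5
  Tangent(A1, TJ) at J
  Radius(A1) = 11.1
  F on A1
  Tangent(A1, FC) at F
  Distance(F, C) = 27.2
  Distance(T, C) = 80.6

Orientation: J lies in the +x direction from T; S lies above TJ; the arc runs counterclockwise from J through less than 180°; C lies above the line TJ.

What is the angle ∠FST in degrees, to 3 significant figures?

147°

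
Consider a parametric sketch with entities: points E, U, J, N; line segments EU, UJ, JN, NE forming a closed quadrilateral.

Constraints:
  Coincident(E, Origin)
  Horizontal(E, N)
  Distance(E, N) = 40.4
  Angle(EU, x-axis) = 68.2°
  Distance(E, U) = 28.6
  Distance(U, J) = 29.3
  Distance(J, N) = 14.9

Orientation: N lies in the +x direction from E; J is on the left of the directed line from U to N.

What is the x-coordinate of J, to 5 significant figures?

37.366

Checks: |UJ| = 29.30 ✓; |JN| = 14.90 ✓.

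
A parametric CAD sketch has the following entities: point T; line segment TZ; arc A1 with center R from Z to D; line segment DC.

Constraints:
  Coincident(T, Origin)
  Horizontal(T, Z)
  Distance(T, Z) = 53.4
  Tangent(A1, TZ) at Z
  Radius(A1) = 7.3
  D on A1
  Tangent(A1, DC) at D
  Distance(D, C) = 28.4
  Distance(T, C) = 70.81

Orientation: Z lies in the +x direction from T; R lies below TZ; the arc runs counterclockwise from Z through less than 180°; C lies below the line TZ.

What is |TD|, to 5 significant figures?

48.327

Checks: T = (0.00, 0.00) ✓; |TZ| = 53.40 ✓; |RD| = 7.300 ✓; ∠(RD, DC) = 90.00° ✓; |DC| = 28.40 ✓; |TC| = 70.81 ✓.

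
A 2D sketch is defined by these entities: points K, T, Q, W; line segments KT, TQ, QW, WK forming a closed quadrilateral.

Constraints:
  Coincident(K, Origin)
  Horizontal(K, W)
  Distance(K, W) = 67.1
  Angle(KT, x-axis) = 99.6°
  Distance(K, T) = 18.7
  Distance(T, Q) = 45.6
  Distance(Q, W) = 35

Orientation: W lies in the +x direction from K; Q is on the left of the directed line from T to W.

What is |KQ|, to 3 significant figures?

48.7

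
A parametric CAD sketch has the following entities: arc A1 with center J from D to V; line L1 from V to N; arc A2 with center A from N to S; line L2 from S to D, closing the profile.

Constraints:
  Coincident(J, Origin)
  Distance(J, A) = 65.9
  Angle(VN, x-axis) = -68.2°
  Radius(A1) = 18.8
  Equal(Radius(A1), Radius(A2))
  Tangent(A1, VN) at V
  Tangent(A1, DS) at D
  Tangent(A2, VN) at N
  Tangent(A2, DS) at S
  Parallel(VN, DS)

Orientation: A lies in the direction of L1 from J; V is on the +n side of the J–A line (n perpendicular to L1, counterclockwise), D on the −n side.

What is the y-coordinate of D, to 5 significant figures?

-6.9817

J is at the origin and A lies 65.9 along u from J, so A = 65.9·u = (24.473, -61.187). Tangency of A1 to both parallel lines with radius 18.8 puts V and D at J ± 18.8·n: V = (17.456, 6.9817), D = (-17.456, -6.9817). So D.y = -6.9817.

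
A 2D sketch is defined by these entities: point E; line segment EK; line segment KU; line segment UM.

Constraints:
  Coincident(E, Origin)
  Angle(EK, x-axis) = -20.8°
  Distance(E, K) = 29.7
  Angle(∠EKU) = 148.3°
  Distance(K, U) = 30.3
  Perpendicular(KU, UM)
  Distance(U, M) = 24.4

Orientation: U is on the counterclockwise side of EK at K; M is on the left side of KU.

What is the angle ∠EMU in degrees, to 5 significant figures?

81.008°

∠EKU = 148.3°, so KU runs at -20.8° + (180° − 148.3°) = 10.900° from the x-axis; with |KU| = 30.3, U = K + 30.3·(cos 10.900°, sin 10.900°) = (57.518, -4.8171). The perpendicularity gives UM at right angles to KU; with |UM| = 24.4 on the left of KU, M = U + 24.4·(-0.18910, 0.98196) = (52.904, 19.143). Then cos ∠EMU = ME·MU / (|ME||MU|), giving 81.008°.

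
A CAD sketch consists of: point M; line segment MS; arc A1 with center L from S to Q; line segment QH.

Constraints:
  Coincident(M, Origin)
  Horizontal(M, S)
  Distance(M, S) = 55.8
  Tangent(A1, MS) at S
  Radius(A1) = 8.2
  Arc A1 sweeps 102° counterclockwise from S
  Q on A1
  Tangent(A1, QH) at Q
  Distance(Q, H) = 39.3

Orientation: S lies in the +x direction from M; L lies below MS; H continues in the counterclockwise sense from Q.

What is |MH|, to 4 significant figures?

73.94

On A1, S sits at bearing 90° from L; a 102° counterclockwise sweep puts Q at bearing 192°, so Q = L + 8.2·(cos 192°, sin 192°) = (47.78, -9.905). A1 meets QH tangentially, so LQ is at right angles to QH, so QH runs along (−sin 192°, cos 192°); with |QH| = 39.3, H = (55.95, -48.35). Then |MH| = |H − M| = 73.94.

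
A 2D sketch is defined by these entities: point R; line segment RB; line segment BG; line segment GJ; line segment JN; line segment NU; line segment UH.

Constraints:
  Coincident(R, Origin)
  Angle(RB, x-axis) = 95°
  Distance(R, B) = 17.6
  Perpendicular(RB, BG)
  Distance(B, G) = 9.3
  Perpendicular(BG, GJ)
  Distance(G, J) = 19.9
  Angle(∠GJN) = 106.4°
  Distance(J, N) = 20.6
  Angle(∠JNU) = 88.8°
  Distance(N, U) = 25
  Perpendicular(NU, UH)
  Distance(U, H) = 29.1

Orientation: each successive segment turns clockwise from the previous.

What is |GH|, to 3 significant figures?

6.29

R is at the origin; RB runs at 95.0° with length 17.6, so B = (-1.53, 17.5). RB ⟂ BG, so BG runs at 5.00°; with |BG| = 9.3, G = (7.73, 18.3). BG ⟂ GJ, so GJ runs at -85.0°; with |GJ| = 19.9, J = (9.47, -1.48). ∠GJN = 106.4° gives JN at -159° from the x-axis; with |JN| = 20.6, N = (-9.71, -9.00). ∠JNU = 88.8° gives NU at 110° from the x-axis; with |NU| = 25.0, U = (-18.3, 14.5). The perpendicularity gives UH at right angles to NU, so UH runs at 20.2°; with |UH| = 29.1, H = (8.96, 24.5). Then |GH| = |H − G| = 6.29.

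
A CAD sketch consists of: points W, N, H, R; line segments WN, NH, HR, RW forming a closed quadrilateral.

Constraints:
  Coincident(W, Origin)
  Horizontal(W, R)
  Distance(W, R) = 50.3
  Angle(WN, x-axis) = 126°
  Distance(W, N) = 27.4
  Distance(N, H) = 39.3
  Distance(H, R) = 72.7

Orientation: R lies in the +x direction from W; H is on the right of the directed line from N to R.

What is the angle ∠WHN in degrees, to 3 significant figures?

44.1°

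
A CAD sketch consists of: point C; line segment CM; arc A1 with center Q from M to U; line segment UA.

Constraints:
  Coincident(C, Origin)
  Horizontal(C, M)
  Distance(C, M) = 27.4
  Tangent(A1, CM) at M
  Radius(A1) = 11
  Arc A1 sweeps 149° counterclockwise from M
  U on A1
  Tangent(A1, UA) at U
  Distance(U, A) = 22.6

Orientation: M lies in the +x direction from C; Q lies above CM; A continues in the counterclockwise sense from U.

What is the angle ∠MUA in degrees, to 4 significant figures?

105.5°

C is at the origin; CM is horizontal with |CM| = 27.4 and M on the +x side, so M = (27.40, 0.000). A1 meets CM tangentially, so QM is at right angles to CM, so Q = M + (0, 11) = (27.40, 11.00). On A1, M sits at bearing -90° from Q; a 149° counterclockwise sweep puts U at bearing 59°, so U = Q + 11.0·(cos 59°, sin 59°) = (33.07, 20.43). A1 meets UA tangentially, so QU is at right angles to UA, so UA runs along (−sin 59°, cos 59°); with |UA| = 22.6, A = (13.69, 32.07). Then cos ∠MUA = UM·UA / (|UM||UA|), giving 105.5°.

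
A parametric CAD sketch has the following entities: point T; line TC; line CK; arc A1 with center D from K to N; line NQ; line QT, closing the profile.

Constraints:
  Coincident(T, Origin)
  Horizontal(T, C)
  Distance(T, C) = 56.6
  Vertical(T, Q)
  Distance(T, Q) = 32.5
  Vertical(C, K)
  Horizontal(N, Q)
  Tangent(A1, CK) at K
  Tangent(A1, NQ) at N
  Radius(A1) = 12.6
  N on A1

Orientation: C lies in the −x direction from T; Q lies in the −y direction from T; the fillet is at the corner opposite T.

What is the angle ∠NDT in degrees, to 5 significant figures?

114.34°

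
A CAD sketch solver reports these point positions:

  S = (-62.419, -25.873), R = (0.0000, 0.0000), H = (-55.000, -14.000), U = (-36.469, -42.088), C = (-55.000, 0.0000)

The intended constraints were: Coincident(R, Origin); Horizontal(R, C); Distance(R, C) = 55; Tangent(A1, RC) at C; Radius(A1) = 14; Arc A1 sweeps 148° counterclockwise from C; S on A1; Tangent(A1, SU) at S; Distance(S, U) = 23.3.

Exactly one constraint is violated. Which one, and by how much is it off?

Distance(S, U) = 23.3 — off by 7.30.

R = (0.00, 0.00) ✓; R.y = 0.00, C.y = 0.00 ✓; |RC| = 55.00 ✓; ∠(HC, CR) = 90.00° ✓; |HC| = 14.00 ✓; bearing(H→S) − bearing(H→C) = 148.0° ✓; |HS| = 14.00 ✓; ∠(HS, SU) = 90.00° ✓; |SU| = 30.60 ✗.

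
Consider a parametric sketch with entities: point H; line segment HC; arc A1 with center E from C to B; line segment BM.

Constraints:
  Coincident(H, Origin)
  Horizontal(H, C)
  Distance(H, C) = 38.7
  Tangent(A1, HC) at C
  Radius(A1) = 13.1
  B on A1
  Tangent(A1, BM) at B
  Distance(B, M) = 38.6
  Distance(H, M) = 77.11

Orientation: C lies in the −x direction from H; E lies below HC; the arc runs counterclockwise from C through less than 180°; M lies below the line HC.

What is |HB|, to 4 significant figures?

52.33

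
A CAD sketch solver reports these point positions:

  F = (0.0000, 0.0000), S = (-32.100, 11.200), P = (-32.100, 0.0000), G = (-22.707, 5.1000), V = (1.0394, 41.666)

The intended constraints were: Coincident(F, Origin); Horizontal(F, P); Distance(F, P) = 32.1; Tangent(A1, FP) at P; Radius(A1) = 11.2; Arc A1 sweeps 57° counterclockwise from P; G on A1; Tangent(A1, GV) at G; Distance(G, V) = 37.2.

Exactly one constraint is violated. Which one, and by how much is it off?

Distance(G, V) = 37.2 — off by 6.40.

F = (0.00, 0.00) ✓; F.y = 0.00, P.y = 0.00 ✓; |FP| = 32.10 ✓; ∠(SP, PF) = 90.00° ✓; |SP| = 11.20 ✓; bearing(S→G) − bearing(S→P) = 57.00° ✓; |SG| = 11.20 ✓; ∠(SG, GV) = 90.00° ✓; |GV| = 43.60 ✗.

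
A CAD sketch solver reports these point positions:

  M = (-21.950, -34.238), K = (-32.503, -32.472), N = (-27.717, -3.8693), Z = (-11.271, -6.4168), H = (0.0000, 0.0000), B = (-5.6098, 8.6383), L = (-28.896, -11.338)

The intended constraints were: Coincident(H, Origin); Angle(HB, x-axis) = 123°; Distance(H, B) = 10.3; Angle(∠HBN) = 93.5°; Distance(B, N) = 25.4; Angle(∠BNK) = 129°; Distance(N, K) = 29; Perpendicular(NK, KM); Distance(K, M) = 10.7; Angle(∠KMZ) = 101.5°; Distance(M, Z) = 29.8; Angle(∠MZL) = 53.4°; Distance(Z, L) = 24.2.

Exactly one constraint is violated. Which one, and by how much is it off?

Distance(Z, L) = 24.2 — off by 5.90.

H = (0.00, 0.00) ✓; HB at 123.0° ✓; |HB| = 10.30 ✓; ∠HBN = 93.50° ✓; |BN| = 25.40 ✓; ∠BNK = 129.0° ✓; |NK| = 29.00 ✓; ∠(NK, KM) = 90.00° ✓; |KM| = 10.70 ✓; ∠KMZ = 101.5° ✓; |MZ| = 29.80 ✓; ∠MZL = 53.40° ✓; |ZL| = 18.30 ✗.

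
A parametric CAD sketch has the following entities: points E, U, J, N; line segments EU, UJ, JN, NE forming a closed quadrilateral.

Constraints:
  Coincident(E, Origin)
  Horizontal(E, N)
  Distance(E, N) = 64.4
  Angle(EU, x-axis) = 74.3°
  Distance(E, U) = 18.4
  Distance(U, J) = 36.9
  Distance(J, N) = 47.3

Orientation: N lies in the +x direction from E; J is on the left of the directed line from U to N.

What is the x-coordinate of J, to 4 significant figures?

35.94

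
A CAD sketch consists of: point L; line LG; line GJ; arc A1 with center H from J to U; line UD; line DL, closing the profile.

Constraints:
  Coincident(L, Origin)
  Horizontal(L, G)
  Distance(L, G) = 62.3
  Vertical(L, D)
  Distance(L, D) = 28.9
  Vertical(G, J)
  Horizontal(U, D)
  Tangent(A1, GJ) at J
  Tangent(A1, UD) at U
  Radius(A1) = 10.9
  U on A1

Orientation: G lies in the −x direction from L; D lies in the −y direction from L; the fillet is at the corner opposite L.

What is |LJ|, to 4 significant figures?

64.85

L is at the origin; LG is horizontal with |LG| = 62.3 and G on the −x side, so G = (-62.30, 0.000). LD is vertical with |LD| = 28.9 and D on the −y side, so D = (0.000, -28.90). The virtual corner opposite L is at (-62.30, -28.90). A1 meets GJ tangentially, so HJ is at right angles to GJ and A1 meets UD tangentially, so HU is at right angles to UD, with radius 10.9, so the center H sits 10.9 in from both sides at H = (-51.40, -18.00). That places the tangent points at J = (-62.30, -18.00) on GJ and U = (-51.40, -28.90) on UD. Then |LJ| = |J − L| = 64.85.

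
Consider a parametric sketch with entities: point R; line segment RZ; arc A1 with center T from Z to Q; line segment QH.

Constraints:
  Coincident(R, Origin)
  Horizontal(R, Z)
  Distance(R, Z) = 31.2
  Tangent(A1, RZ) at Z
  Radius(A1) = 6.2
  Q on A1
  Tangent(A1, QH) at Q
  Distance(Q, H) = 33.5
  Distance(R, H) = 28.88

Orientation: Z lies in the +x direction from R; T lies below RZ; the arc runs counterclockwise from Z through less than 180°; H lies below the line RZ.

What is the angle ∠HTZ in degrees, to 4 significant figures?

130.6°

R is at the origin; RZ is horizontal with |RZ| = 31.2 and Z on the +x side, so Z = (31.20, 0.000). Since A1 is tangent to RZ there, TZ ⟂ RZ, so T = Z + (0, -6.2) = (31.20, -6.200). Since TQ ⟂ QH (tangency), |TH| = √(6.2² + 33.5²) = 34.07 regardless of where Q sits on A1. So H lies on both circle(R, 28.88) and circle(T, 34.07); the below-RZ intersection is H = (5.342, -28.38). Q is the foot of the tangent from H: Q = (26.37, -2.307).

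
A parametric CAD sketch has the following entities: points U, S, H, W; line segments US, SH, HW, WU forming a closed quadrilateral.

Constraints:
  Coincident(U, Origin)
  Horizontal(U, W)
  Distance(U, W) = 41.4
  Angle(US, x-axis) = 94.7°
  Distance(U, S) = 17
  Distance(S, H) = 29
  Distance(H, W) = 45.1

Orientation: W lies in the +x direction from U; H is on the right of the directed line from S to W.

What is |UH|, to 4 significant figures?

12.22

U is at the origin; U and W share the same y with |UW| = 41.4 and W in +x, so W = (41.4, 0). US runs at 94.7° with |US| = 17.0, so S = (-1.393, 16.94). H is determined by |SH| = 29.0 and |HW| = 45.1 together: it lies at the intersection of circle(S, 29.0) and circle(W, 45.1). With |SW| = 46.02, the foot of the radical line on SW is 10.05 from S and the perpendicular offset is √(29.0² − 10.05²) = 27.20. Taking the right-of-SW solution: H = (-2.061, -12.05).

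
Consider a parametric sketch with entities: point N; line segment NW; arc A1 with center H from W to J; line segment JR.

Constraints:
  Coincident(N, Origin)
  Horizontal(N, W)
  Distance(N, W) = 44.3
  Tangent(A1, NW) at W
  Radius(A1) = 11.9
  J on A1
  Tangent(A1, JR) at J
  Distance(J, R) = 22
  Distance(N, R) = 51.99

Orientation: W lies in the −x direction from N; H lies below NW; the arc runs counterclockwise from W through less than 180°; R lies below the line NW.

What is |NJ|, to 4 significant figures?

56.57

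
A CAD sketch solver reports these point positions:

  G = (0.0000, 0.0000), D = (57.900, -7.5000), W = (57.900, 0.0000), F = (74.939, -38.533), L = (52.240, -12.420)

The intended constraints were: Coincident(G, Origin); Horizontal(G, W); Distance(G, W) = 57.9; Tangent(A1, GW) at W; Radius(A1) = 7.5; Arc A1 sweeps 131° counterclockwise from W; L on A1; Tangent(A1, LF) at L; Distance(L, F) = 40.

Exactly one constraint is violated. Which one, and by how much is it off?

Distance(L, F) = 40 — off by 5.40.

G = (0.00, 0.00) ✓; G.y = 0.00, W.y = 0.00 ✓; |GW| = 57.90 ✓; ∠(DW, WG) = 90.00° ✓; |DW| = 7.500 ✓; bearing(D→L) − bearing(D→W) = 131.0° ✓; |DL| = 7.499 ✓; ∠(DL, LF) = 90.00° ✓; |LF| = 34.60 ✗.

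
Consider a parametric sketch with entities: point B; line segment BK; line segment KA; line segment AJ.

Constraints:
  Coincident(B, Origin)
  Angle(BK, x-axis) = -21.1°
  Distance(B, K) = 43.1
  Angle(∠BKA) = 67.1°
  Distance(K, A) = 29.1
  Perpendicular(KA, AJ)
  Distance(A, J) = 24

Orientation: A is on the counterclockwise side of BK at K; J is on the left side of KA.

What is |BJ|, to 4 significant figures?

19.96

B is at the origin; BK runs at -21.1° with length 43.1, so K = 43.1·(cos -21.1°, sin -21.1°) = (40.21, -15.52). ∠BKA = 67.1°, so KA runs at -21.1° + (180° − 67.1°) = 91.80° from the x-axis; with |KA| = 29.1, A = K + 29.1·(cos 91.80°, sin 91.80°) = (39.30, 13.57). The perpendicularity gives AJ at right angles to KA; with |AJ| = 24.0 on the left of KA, J = A + 24.0·(-0.9995, -0.03141) = (15.31, 12.82). Then |BJ| = |J − B| = 19.96.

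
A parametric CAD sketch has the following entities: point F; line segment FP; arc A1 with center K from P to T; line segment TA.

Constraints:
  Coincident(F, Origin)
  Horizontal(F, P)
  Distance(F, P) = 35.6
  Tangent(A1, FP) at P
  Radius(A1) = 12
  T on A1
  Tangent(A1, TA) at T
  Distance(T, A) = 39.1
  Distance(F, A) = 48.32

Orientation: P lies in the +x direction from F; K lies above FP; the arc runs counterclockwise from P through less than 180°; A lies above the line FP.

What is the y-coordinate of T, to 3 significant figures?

21.2

F is at the origin; FP is horizontal with |FP| = 35.6 and P on the +x side, so P = (35.6, 0.00). Since A1 is tangent to FP there, KP ⟂ FP, so K = P + (0, 12) = (35.6, 12.0). Since KT ⟂ TA (tangency), |KA| = √(12.0² + 39.1²) = 40.9 regardless of where T sits on A1. So A lies on both circle(F, 48.32) and circle(K, 40.9); the above-FP intersection is A = (13.5, 46.4). T is the foot of the tangent from A: T = (43.3, 21.2).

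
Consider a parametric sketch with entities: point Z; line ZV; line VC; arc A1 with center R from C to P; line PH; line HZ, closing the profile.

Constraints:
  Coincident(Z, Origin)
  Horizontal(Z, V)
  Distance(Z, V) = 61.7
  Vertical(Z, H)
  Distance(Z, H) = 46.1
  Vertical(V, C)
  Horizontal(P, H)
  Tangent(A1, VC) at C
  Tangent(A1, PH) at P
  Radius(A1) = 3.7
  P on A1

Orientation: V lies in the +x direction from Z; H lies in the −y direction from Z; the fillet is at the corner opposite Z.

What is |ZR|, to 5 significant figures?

71.845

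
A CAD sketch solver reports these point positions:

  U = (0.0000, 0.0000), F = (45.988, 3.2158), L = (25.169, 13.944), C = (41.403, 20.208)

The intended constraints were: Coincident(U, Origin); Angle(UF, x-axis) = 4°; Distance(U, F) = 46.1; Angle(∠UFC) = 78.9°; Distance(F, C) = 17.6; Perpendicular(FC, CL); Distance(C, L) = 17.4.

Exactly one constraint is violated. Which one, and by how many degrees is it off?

Perpendicular(FC, CL) — off by 6.00°.

U = (0.00, 0.00) ✓; UF at 4.000° ✓; |UF| = 46.10 ✓; ∠UFC = 78.90° ✓; |FC| = 17.60 ✓; ∠(FC, CL) = 96.00° ✗; |CL| = 17.40 ✓.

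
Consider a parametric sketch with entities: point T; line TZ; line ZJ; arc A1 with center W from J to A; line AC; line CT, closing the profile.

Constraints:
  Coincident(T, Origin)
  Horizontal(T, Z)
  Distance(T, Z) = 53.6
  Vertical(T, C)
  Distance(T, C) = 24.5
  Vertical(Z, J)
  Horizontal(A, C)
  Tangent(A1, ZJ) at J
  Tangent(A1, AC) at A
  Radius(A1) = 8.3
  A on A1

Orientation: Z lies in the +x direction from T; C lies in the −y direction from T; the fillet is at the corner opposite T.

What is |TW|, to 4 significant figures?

48.11

T is at the origin; TZ is horizontal with |TZ| = 53.6 and Z on the +x side, so Z = (53.60, 0.000). T and C share the same x with |TC| = 24.5 and C on the −y side, so C = (0.000, -24.50). The virtual corner opposite T is at (53.60, -24.50). A1 meets ZJ tangentially, so WJ is at right angles to ZJ and the tangent condition forces WA to be normal to AC, with radius 8.3, so the center W sits 8.3 in from both sides at W = (45.30, -16.20). Then |TW| = |W − T| = 48.11.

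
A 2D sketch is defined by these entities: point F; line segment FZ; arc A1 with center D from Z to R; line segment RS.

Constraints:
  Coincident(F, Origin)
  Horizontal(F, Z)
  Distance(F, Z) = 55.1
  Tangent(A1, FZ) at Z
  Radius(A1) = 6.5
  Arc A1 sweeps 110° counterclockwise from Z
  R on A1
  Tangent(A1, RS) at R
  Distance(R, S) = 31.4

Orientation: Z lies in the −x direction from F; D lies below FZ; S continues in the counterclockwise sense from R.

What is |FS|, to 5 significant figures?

63.313

F is at the origin; F and Z share the same y with |FZ| = 55.1 and Z on the −x side, so Z = (-55.100, 0.0000). The tangent condition forces DZ to be normal to FZ, so D = Z + (0, -6.5) = (-55.100, -6.5000). On A1, Z sits at bearing 90° from D; a 110° counterclockwise sweep puts R at bearing 200°, so R = D + 6.5·(cos 200°, sin 200°) = (-61.208, -8.7231). A1 meets RS tangentially, so DR is at right angles to RS, so RS runs along (−sin 200°, cos 200°); with |RS| = 31.4, S = (-50.469, -38.229). Then |FS| = |S − F| = 63.313.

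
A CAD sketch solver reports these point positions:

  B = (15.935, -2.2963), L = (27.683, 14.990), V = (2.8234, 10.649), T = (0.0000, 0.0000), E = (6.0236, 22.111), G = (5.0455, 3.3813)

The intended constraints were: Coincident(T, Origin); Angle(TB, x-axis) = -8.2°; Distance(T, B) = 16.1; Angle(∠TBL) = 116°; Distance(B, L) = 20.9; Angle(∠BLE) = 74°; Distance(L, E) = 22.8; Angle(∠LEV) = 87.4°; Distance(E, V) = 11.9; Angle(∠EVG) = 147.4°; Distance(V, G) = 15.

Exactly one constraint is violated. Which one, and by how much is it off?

Distance(V, G) = 15 — off by 7.40.

T = (0.00, 0.00) ✓; TB at -8.200° ✓; |TB| = 16.10 ✓; ∠TBL = 116.0° ✓; |BL| = 20.90 ✓; ∠BLE = 74.00° ✓; |LE| = 22.80 ✓; ∠LEV = 87.40° ✓; |EV| = 11.90 ✓; ∠EVG = 147.4° ✓; |VG| = 7.600 ✗.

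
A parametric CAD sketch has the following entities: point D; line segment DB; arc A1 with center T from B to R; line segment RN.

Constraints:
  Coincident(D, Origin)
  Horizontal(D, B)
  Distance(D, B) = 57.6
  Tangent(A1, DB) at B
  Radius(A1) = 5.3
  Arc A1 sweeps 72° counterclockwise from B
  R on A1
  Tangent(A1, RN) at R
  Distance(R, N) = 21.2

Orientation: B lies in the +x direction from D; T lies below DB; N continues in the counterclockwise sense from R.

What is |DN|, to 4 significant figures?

51.81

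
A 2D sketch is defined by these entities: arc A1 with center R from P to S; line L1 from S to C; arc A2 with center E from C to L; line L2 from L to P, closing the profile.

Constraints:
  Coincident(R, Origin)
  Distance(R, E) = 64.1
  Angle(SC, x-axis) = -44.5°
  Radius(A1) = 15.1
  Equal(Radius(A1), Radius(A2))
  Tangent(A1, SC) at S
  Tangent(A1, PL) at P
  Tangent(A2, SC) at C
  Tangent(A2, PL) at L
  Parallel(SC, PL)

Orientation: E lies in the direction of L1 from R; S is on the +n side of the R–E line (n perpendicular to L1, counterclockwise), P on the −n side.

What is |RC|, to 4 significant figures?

65.85

The slot axis is L1's direction at -44.5°, so u = (cos -44.5°, sin -44.5°) = (0.7133, -0.7009) and n = (−sin -44.5°, cos -44.5°) = (0.7009, 0.7133). R is at the origin and E lies 64.1 along u from R, so E = 64.1·u = (45.72, -44.93). Tangency of A1 to both parallel lines with radius 15.1 puts S and P at R ± 15.1·n: S = (10.58, 10.77), P = (-10.58, -10.77). Equal radii place C and L the same way about E: C = E + 15.1·n = (56.30, -34.16), L = E − 15.1·n = (35.14, -55.70). Then |RC| = |C − R| = 65.85.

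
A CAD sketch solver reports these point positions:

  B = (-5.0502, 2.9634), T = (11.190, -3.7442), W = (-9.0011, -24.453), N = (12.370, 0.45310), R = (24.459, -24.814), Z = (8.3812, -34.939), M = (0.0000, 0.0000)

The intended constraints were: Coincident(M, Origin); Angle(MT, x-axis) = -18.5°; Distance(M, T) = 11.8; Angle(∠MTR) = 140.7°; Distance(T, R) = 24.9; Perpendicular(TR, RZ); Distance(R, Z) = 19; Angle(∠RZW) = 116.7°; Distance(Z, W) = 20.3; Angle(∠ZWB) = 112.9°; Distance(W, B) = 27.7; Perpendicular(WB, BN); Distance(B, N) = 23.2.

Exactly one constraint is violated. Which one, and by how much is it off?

Distance(B, N) = 23.2 — off by 5.60.

M = (0.00, 0.00) ✓; MT at -18.50° ✓; |MT| = 11.80 ✓; ∠MTR = 140.7° ✓; |TR| = 24.90 ✓; ∠(TR, RZ) = 90.00° ✓; |RZ| = 19.00 ✓; ∠RZW = 116.7° ✓; |ZW| = 20.30 ✓; ∠ZWB = 112.9° ✓; |WB| = 27.70 ✓; ∠(WB, BN) = 90.00° ✓; |BN| = 17.60 ✗.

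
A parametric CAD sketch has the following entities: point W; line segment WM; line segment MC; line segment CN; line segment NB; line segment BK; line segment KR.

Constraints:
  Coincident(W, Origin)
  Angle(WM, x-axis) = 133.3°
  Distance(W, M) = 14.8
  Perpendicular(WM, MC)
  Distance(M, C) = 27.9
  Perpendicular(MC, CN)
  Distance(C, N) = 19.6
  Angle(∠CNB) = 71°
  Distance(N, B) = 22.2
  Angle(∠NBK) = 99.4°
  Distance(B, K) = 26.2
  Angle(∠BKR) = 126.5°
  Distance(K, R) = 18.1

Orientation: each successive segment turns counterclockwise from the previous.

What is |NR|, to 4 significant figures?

41.25

W is at the origin; WM runs at 133.3° with length 14.8, so M = (-10.15, 10.77). WM ⟂ MC, so MC runs at -136.7°; with |MC| = 27.9, C = (-30.45, -8.363). The perpendicularity gives CN at right angles to MC, so CN runs at -46.70°; with |CN| = 19.6, N = (-17.01, -22.63). ∠CNB = 71.0° gives NB at 62.30° from the x-axis; with |NB| = 22.2, B = (-6.693, -2.972). ∠NBK = 99.4° gives BK at 142.9° from the x-axis; with |BK| = 26.2, K = (-27.59, 12.83). ∠BKR = 126.5° gives KR at -163.6° from the x-axis; with |KR| = 18.1, R = (-44.95, 7.722). Then |NR| = |R − N| = 41.25.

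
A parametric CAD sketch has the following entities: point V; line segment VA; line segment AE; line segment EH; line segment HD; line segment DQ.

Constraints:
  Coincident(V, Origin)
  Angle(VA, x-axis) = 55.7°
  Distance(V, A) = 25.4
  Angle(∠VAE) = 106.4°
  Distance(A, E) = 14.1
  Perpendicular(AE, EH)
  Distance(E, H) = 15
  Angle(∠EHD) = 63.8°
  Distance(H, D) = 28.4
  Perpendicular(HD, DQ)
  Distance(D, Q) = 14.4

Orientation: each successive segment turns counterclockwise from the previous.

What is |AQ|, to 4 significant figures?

11.60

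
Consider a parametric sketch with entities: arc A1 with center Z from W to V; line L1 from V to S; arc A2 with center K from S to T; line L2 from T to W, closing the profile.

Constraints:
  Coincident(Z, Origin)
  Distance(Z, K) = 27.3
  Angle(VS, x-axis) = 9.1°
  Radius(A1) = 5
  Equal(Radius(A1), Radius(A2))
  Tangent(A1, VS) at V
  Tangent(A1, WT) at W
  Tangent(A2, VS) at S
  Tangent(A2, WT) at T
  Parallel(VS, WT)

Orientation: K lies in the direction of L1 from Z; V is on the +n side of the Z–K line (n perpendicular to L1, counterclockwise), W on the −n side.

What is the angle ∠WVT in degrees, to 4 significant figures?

69.88°

Tangency of A1 to both parallel lines with radius 5.0 puts V and W at Z ± 5.0·n: V = (-0.7908, 4.937), W = (0.7908, -4.937). Equal radii place S and T the same way about K: S = K + 5.0·n = (26.17, 9.255), T = K − 5.0·n = (27.75, -0.6194). Then cos ∠WVT = VW·VT / (|VW||VT|), giving 69.88°.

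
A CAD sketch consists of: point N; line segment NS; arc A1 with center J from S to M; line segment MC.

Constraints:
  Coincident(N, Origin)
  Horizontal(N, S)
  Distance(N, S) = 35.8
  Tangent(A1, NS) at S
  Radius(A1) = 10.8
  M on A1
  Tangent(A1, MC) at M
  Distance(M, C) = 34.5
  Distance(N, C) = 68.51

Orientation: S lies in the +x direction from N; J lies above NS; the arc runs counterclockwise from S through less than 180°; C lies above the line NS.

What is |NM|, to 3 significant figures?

47.1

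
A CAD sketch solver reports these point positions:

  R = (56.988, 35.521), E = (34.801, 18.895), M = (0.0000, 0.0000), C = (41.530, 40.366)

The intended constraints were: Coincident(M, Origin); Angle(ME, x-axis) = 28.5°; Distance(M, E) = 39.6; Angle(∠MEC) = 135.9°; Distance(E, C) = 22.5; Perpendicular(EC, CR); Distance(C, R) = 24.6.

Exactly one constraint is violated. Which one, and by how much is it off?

Distance(C, R) = 24.6 — off by 8.40.

M = (0.00, 0.00) ✓; ME at 28.50° ✓; |ME| = 39.60 ✓; ∠MEC = 135.9° ✓; |EC| = 22.50 ✓; ∠(EC, CR) = 90.00° ✓; |CR| = 16.20 ✗.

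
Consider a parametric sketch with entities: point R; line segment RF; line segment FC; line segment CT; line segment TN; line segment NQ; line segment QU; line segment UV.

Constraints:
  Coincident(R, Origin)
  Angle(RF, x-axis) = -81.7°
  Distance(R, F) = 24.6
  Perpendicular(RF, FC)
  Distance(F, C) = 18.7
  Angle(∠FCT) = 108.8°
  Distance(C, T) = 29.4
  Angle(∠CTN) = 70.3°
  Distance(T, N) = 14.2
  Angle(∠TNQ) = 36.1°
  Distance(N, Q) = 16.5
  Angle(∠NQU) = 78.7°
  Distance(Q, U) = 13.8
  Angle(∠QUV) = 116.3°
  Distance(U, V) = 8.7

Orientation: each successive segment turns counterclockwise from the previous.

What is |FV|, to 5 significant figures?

46.409

∠NQU = 78.7° gives QU at 74.400° from the x-axis; with |QU| = 13.8, U = (31.821, 10.821). ∠QUV = 116.3° gives UV at 138.10° from the x-axis; with |UV| = 8.7, V = (25.346, 16.631). Then |FV| = |V − F| = 46.409.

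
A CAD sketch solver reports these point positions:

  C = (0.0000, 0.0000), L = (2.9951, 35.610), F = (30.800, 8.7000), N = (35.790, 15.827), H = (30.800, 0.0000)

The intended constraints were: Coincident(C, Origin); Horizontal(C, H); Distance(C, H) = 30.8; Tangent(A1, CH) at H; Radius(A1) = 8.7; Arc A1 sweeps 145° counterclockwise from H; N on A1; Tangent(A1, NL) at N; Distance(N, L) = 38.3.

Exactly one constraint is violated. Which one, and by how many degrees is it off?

Tangent(A1, NL) at N — off by 3.90°.

C = (0.00, 0.00) ✓; C.y = 0.00, H.y = 0.00 ✓; |CH| = 30.80 ✓; ∠(FH, HC) = 90.00° ✓; |FH| = 8.700 ✓; bearing(F→N) − bearing(F→H) = 145.0° ✓; |FN| = 8.700 ✓; ∠(FN, NL) = 86.10° ✗; |NL| = 38.30 ✓.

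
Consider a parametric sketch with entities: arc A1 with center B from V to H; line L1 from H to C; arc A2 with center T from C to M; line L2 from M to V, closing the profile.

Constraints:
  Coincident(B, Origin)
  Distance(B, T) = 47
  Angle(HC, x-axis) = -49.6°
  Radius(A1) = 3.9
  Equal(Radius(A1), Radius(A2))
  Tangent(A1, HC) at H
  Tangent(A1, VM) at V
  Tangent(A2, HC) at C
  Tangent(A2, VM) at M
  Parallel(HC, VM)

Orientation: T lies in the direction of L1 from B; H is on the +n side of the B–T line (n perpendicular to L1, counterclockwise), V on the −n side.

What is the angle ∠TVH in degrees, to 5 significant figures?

85.257°

The slot axis is L1's direction at -49.6°, so u = (cos -49.6°, sin -49.6°) = (0.64812, -0.76154) and n = (−sin -49.6°, cos -49.6°) = (0.76154, 0.64812). B is at the origin and T lies 47.0 along u from B, so T = 47.0·u = (30.462, -35.792). Tangency of A1 to both parallel lines with radius 3.9 puts H and V at B ± 3.9·n: H = (2.9700, 2.5277), V = (-2.9700, -2.5277). Then cos ∠TVH = VT·VH / (|VT||VH|), giving 85.257°.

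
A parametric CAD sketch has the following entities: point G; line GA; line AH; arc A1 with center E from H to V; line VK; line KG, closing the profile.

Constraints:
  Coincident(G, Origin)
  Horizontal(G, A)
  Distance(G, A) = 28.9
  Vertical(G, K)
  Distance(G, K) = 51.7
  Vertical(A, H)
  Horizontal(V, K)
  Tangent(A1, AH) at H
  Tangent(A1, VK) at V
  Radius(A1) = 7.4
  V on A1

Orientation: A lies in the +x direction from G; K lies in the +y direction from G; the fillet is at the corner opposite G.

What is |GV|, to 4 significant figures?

55.99

G is at the origin; G and A share the same y with |GA| = 28.9 and A on the +x side, so A = (28.90, 0.000). G and K share the same x with |GK| = 51.7 and K on the +y side, so K = (0.000, 51.70). The virtual corner opposite G is at (28.90, 51.70). Since A1 is tangent to AH there, EH ⟂ AH and A1 meets VK tangentially, so EV is at right angles to VK, with radius 7.4, so the center E sits 7.4 in from both sides at E = (21.50, 44.30). That places the tangent points at H = (28.90, 44.30) on AH and V = (21.50, 51.70) on VK. Then |GV| = |V − G| = 55.99.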